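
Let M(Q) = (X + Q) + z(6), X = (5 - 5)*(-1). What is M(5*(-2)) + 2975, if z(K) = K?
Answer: 2971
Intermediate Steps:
X = 0 (X = 0*(-1) = 0)
M(Q) = 6 + Q (M(Q) = (0 + Q) + 6 = Q + 6 = 6 + Q)
M(5*(-2)) + 2975 = (6 + 5*(-2)) + 2975 = (6 - 10) + 2975 = -4 + 2975 = 2971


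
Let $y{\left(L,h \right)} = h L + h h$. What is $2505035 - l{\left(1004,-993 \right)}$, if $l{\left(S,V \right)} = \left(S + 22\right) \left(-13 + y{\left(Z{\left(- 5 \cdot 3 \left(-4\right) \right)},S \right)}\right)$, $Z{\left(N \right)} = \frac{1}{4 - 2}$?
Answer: $-1032221095$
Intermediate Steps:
$Z{\left(N \right)} = \frac{1}{2}$
$y{\left(L,h \right)} = h^{2} + L h$ ($y{\left(L,h \right)} = L h + h^{2} = h^{2} + L h$)
$l{\left(S,V \right)} = \left(-13 + S \left(\frac{1}{2} + S\right)\right) \left(22 + S\right)$ ($l{\left(S,V \right)} = \left(S + 22\right) \left(-13 + S \left(\frac{1}{2} + S\right)\right) = \left(22 + S\right) \left(-13 + S \left(\frac{1}{2} + S\right)\right) = \left(-13 + S \left(\frac{1}{2} + S\right)\right) \left(22 + S\right)$)
$2505035 - l{\left(1004,-993 \right)} = 2505035 - \left(-286 + 1004^{3} - 2008 + \frac{45 \cdot 1004^{2}}{2}\right) = 2505035 - \left(-286 + 1012048064 - 2008 + \frac{45}{2} \cdot 1008016\right) = 2505035 - \left(-286 + 1012048064 - 2008 + 22680360\right) = 2505035 - 1034726130 = -1032221095$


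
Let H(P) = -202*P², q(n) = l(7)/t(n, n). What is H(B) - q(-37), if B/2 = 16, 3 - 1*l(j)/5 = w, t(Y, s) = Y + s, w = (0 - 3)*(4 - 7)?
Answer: -7653391/37 ≈ -2.0685e+5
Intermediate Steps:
w = 9 (w = -3*(-3) = 9)
l(j) = -30 (l(j) = 15 - 5*9 = 15 - 45 = -30)
q(n) = -15/n (q(n) = -30/(n + n) = -30*1/(2*n) = -15/n)
B = 32 (B = 2*16 = 32)
H(B) - q(-37) = -202*32² - (-15)/(-37) = -202*1024 - (-15)*(-1)/37 = -206848 - 1*15/37 = -206848 - 15/37 = -7653391/37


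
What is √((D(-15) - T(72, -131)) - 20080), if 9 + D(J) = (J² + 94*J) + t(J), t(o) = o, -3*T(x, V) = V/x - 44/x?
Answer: I*√27591594/36 ≈ 145.91*I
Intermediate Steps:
T(x, V) = 44/(3*x) - V/(3*x) (T(x, V) = -(V/x - 44/x)/3 = -(-44/x + V/x)/3 = 44/(3*x) - V/(3*x))
D(J) = -9 + J² + 95*J (D(J) = -9 + ((J² + 94*J) + J) = -9 + (J² + 95*J) = -9 + J² + 95*J)
√((D(-15) - T(72, -131)) - 20080) = √(((-9 + (-15)² + 95*(-15)) - (44 - 1*(-131))/(3*72)) - 20080) = √(((-9 + 225 - 1425) - (44 + 131)/(3*72)) - 20080) = √((-1209 - 175/(3*72)) - 20080) = √((-1209 - 1*175/216) - 20080) = √((-1209 - 175/216) - 20080) = √(-261319/216 - 20080) = √(-4598599/216) = I*√27591594/36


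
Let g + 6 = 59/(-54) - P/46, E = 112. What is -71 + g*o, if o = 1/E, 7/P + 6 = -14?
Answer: -197703671/2782080 ≈ -71.063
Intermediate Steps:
P = -7/20 (P = 7/(-6 - 14) = 7/(-20) = 7*(-1/20) = -7/20 ≈ -0.35000)
o = 1/112 ≈ 0.0089286
g = -175991/24840 (g = -6 + (59/(-54) - 1*(-7/20)/46) = -6 + (59*(-1/54) + (7/20)*(1/46)) = -6 + (-59/54 + 7/920) = -6 - 26951/24840 = -175991/24840 ≈ -7.0850)
-71 + g*o = -71 - 175991/24840*1/112 = -71 - 175991/2782080 = -197703671/2782080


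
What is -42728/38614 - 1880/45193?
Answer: -23297684/20291657 ≈ -1.1481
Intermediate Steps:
-42728/38614 - 1880/45193 = -42728*1/38614 - 1880*1/45193 = -21364/19307 - 1880/45193 = -23297684/20291657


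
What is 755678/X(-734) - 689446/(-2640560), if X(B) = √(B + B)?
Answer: 344723/1320280 - 377839*I*√367/367 ≈ 0.2611 - 19723.0*I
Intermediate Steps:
X(B) = √2*√B (X(B) = √(2*B) = √2*√B)
755678/X(-734) - 689446/(-2640560) = 755678/((√2*√(-734))) - 689446/(-2640560) = 755678/((√2*(I*√734))) - 689446*(-1/2640560) = 755678/((2*I*√367)) + 344723/1320280 = 755678*(-I*√367/734) + 344723/1320280 = -377839*I*√367/367 + 344723/1320280 = 344723/1320280 - 377839*I*√367/367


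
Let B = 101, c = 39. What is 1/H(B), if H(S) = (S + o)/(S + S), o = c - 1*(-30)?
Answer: 101/85 ≈ 1.1882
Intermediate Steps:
o = 69 (o = 39 - 1*(-30) = 39 + 30 = 69)
H(S) = (69 + S)/(2*S) (H(S) = (S + 69)/(S + S) = (69 + S)/((2*S)) = (69 + S)*(1/(2*S)) = (69 + S)/(2*S))
1/H(B) = 1/((1/2)*(69 + 101)/101) = 1/((1/2)*(1/101)*170) = 1/(85/101) = 101/85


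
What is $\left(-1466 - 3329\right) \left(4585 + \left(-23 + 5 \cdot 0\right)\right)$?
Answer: $-21874790$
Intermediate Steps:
$\left(-1466 - 3329\right) \left(4585 + \left(-23 + 5 \cdot 0\right)\right) = \left(-1466 - 3329\right) \left(4585 + \left(-23 + 0\right)\right) = \left(-1466 - 3329\right) \left(4585 - 23\right) = \left(-4795\right) 4562 = -21874790$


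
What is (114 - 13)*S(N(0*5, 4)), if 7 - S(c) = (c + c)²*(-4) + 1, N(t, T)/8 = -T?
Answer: 1655390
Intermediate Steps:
N(t, T) = -8*T (N(t, T) = 8*(-T) = -8*T)
S(c) = 6 + 16*c² (S(c) = 7 - ((c + c)²*(-4) + 1) = 7 - ((2*c)²*(-4) + 1) = 7 - ((4*c²)*(-4) + 1) = 7 - (-16*c² + 1) = 7 - (1 - 16*c²) = 7 + (-1 + 16*c²) = 6 + 16*c²)
(114 - 13)*S(N(0*5, 4)) = (114 - 13)*(6 + 16*(-8*4)²) = 101*(6 + 16*(-32)²) = 101*(6 + 16*1024) = 101*(6 + 16384) = 101*16390 = 1655390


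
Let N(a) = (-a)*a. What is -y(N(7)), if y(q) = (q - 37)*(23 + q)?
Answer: -2236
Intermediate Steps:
N(a) = -a**2
y(q) = (-37 + q)*(23 + q)
-y(N(7)) = -(-851 + (-1*7**2)**2 - (-14)*7**2) = -(-851 + (-1*49)**2 - (-14)*49) = -(-851 + (-49)**2 - 14*(-49)) = -(-851 + 2401 + 686) = -1*2236 = -2236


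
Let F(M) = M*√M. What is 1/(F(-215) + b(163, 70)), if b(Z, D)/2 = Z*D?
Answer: 4564/106138155 + 43*I*√215/106138155 ≈ 4.3001e-5 + 5.9404e-6*I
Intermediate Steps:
b(Z, D) = 2*D*Z (b(Z, D) = 2*(Z*D) = 2*(D*Z) = 2*D*Z)
F(M) = M^(3/2)
1/(F(-215) + b(163, 70)) = 1/((-215)^(3/2) + 2*70*163) = 1/(-215*I*√215 + 22820) = 1/(22820 - 215*I*√215)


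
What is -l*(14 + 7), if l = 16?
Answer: -336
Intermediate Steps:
-l*(14 + 7) = -16*(14 + 7) = -16*21 = -1*336 = -336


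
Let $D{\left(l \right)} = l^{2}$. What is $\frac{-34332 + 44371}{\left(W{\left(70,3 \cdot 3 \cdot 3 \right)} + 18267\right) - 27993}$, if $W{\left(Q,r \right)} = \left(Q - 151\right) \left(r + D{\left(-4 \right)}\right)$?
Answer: $- \frac{10039}{13209} \approx -0.76001$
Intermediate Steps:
$W{\left(Q,r \right)} = \left(-151 + Q\right) \left(16 + r\right)$ ($W{\left(Q,r \right)} = \left(Q - 151\right) \left(r + \left(-4\right)^{2}\right) = \left(-151 + Q\right) \left(r + 16\right) = \left(-151 + Q\right) \left(16 + r\right)$)
$\frac{-34332 + 44371}{\left(W{\left(70,3 \cdot 3 \cdot 3 \right)} + 18267\right) - 27993} = \frac{-34332 + 44371}{\left(\left(-2416 - 151 \cdot 3 \cdot 3 \cdot 3 + 16 \cdot 70 + 70 \cdot 3 \cdot 3 \cdot 3\right) + 18267\right) - 27993} = \frac{10039}{\left(\left(-2416 - 151 \cdot 9 \cdot 3 + 1120 + 70 \cdot 9 \cdot 3\right) + 18267\right) - 27993} = \frac{10039}{\left(\left(-2416 - 4077 + 1120 + 70 \cdot 27\right) + 18267\right) - 27993} = \frac{10039}{\left(\left(-2416 - 4077 + 1120 + 1890\right) + 18267\right) - 27993} = \frac{10039}{\left(-3483 + 18267\right) - 27993} = \frac{10039}{14784 - 27993} = \frac{10039}{-13209} = 10039 \left(- \frac{1}{13209}\right) = - \frac{10039}{13209}$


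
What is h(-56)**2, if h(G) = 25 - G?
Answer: 6561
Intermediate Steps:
h(-56)**2 = (25 - 1*(-56))**2 = (25 + 56)**2 = 81**2 = 6561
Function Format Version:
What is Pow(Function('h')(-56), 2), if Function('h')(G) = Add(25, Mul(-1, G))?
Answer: 6561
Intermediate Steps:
Pow(Function('h')(-56), 2) = Pow(Add(25, Mul(-1, -56)), 2) = Pow(Add(25, 56), 2) = Pow(81, 2) = 6561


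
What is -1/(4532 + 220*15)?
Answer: -1/7832 ≈ -0.00012768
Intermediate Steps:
-1/(4532 + 220*15) = -1/(4532 + 3300) = -1/7832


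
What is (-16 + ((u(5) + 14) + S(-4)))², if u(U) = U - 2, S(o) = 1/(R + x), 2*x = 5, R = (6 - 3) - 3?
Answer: 49/25 ≈ 1.9600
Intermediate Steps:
R = 0 (R = 3 - 3 = 0)
x = 5/2 (x = (½)*5 = 5/2 ≈ 2.5000)
S(o) = ⅖ (S(o) = 1/(0 + 5/2) = 1/(5/2) = ⅖)
u(U) = -2 + U
(-16 + ((u(5) + 14) + S(-4)))² = (-16 + (((-2 + 5) + 14) + ⅖))² = (-16 + ((3 + 14) + ⅖))² = (-16 + (17 + ⅖))² = (-16 + 87/5)² = (7/5)² = 49/25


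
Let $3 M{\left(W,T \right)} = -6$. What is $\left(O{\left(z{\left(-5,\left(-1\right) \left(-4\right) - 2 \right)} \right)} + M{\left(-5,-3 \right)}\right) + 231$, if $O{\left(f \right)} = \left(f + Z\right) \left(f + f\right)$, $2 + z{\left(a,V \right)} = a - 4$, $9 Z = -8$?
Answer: $\frac{4415}{9} \approx 490.56$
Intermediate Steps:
$Z = - \frac{8}{9}$ ($Z = \frac{1}{9} \left(-8\right) = - \frac{8}{9} \approx -0.88889$)
$M{\left(W,T \right)} = -2$ ($M{\left(W,T \right)} = \frac{1}{3} \left(-6\right) = -2$)
$z{\left(a,V \right)} = -6 + a$ ($z{\left(a,V \right)} = -2 + \left(a - 4\right) = -2 + \left(-4 + a\right) = -6 + a$)
$O{\left(f \right)} = 2 f \left(- \frac{8}{9} + f\right)$ ($O{\left(f \right)} = \left(f - \frac{8}{9}\right) \left(f + f\right) = \left(- \frac{8}{9} + f\right) 2 f = 2 f \left(- \frac{8}{9} + f\right)$)
$\left(O{\left(z{\left(-5,\left(-1\right) \left(-4\right) - 2 \right)} \right)} + M{\left(-5,-3 \right)}\right) + 231 = \left(\frac{2 \left(-6 - 5\right) \left(-8 + 9 \left(-6 - 5\right)\right)}{9} - 2\right) + 231 = \left(\frac{2}{9} \left(-11\right) \left(-8 + 9 \left(-11\right)\right) - 2\right) + 231 = \left(\frac{2}{9} \left(-11\right) \left(-8 - 99\right) - 2\right) + 231 = \left(\frac{2}{9} \left(-11\right) \left(-107\right) - 2\right) + 231 = \left(\frac{2354}{9} - 2\right) + 231 = \frac{2336}{9} + 231 = \frac{4415}{9}$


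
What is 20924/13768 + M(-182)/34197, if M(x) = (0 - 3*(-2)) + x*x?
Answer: 292917967/117706074 ≈ 2.4886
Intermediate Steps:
M(x) = 6 + x² (M(x) = (0 + 6) + x² = 6 + x²)
20924/13768 + M(-182)/34197 = 20924/13768 + (6 + (-182)²)/34197 = 20924*(1/13768) + (6 + 33124)*(1/34197) = 5231/3442 + 33130*(1/34197) = 5231/3442 + 33130/34197 = 292917967/117706074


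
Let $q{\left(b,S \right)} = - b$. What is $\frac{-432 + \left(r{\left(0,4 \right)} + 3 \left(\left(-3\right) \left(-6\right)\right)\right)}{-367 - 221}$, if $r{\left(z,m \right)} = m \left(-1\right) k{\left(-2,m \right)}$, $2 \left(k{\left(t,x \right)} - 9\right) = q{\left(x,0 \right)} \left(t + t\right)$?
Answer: $\frac{223}{294} \approx 0.7585$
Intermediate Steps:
$k{\left(t,x \right)} = 9 - t x$ ($k{\left(t,x \right)} = 9 + \frac{- x \left(t + t\right)}{2} = 9 + \frac{- x 2 t}{2} = 9 + \frac{\left(-2\right) t x}{2} = 9 - t x$)
$r{\left(z,m \right)} = - m \left(9 + 2 m\right)$ ($r{\left(z,m \right)} = m \left(-1\right) \left(9 - - 2 m\right) = - m \left(9 + 2 m\right)$)
$\frac{-432 + \left(r{\left(0,4 \right)} + 3 \left(\left(-3\right) \left(-6\right)\right)\right)}{-367 - 221} = \frac{-432 + \left(4 \left(-9 - 8\right) + 3 \left(\left(-3\right) \left(-6\right)\right)\right)}{-367 - 221} = \frac{-432 + \left(4 \left(-9 - 8\right) + 3 \cdot 18\right)}{-588} = \left(-432 + \left(4 \left(-17\right) + 54\right)\right) \left(- \frac{1}{588}\right) = \left(-432 + \left(-68 + 54\right)\right) \left(- \frac{1}{588}\right) = \left(-432 - 14\right) \left(- \frac{1}{588}\right) = \left(-446\right) \left(- \frac{1}{588}\right) = \frac{223}{294}$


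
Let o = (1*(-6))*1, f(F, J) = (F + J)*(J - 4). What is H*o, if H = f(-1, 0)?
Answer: -24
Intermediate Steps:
f(F, J) = (-4 + J)*(F + J) (f(F, J) = (F + J)*(-4 + J) = (-4 + J)*(F + J))
H = 4 (H = 0² - 4*(-1) - 4*0 - 1*0 = 0 + 4 + 0 + 0 = 4)
o = -6 (o = -6*1 = -6)
H*o = 4*(-6) = -24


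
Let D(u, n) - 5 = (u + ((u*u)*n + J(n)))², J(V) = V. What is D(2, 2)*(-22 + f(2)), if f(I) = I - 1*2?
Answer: -3278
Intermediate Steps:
f(I) = -2 + I (f(I) = I - 2 = -2 + I)
D(u, n) = 5 + (n + u + n*u²)² (D(u, n) = 5 + (u + ((u*u)*n + n))² = 5 + (u + (u²*n + n))² = 5 + (u + (n*u² + n))² = 5 + (u + (n + n*u²))² = 5 + (n + u + n*u²)²)
D(2, 2)*(-22 + f(2)) = (5 + (2 + 2 + 2*2²)²)*(-22 + (-2 + 2)) = (5 + (2 + 2 + 2*4)²)*(-22 + 0) = (5 + (2 + 2 + 8)²)*(-22) = (5 + 12²)*(-22) = (5 + 144)*(-22) = 149*(-22) = -3278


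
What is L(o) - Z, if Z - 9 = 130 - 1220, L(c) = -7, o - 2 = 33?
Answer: 1074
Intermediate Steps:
o = 35 (o = 2 + 33 = 35)
Z = -1081 (Z = 9 + (130 - 1220) = 9 - 1090 = -1081)
L(o) - Z = -7 - 1*(-1081) = -7 + 1081 = 1074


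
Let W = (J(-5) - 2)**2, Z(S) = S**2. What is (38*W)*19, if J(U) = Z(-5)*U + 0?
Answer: 11645138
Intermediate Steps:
J(U) = 25*U (J(U) = (-5)**2*U + 0 = 25*U + 0 = 25*U)
W = 16129 (W = (25*(-5) - 2)**2 = (-125 - 2)**2 = (-127)**2 = 16129)
(38*W)*19 = (38*16129)*19 = 612902*19 = 11645138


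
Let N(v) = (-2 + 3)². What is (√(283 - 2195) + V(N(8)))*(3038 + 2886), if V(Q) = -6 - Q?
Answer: -41468 + 11848*I*√478 ≈ -41468.0 + 2.5904e+5*I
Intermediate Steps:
N(v) = 1 (N(v) = 1² = 1)
(√(283 - 2195) + V(N(8)))*(3038 + 2886) = (√(283 - 2195) + (-6 - 1*1))*(3038 + 2886) = (√(-1912) + (-6 - 1))*5924 = (2*I*√478 - 7)*5924 = (-7 + 2*I*√478)*5924 = -41468 + 11848*I*√478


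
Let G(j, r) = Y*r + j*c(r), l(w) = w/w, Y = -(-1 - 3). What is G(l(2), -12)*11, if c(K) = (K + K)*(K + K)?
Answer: 5808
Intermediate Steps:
c(K) = 4*K**2 (c(K) = (2*K)*(2*K) = 4*K**2)
Y = 4 (Y = -1*(-4) = 4)
l(w) = 1
G(j, r) = 4*r + 4*j*r**2 (G(j, r) = 4*r + j*(4*r**2) = 4*r + 4*j*r**2)
G(l(2), -12)*11 = (4*(-12)*(1 + 1*(-12)))*11 = (4*(-12)*(1 - 12))*11 = (4*(-12)*(-11))*11 = 528*11 = 5808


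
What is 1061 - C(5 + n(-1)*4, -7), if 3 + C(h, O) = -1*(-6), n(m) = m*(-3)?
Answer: 1058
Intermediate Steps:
n(m) = -3*m
C(h, O) = 3 (C(h, O) = -3 - 1*(-6) = -3 + 6 = 3)
1061 - C(5 + n(-1)*4, -7) = 1061 - 1*3 = 1061 - 3 = 1058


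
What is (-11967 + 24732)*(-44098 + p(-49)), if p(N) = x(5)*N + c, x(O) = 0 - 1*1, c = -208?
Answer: -564940605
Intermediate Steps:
x(O) = -1 (x(O) = 0 - 1 = -1)
p(N) = -208 - N (p(N) = -N - 208 = -208 - N)
(-11967 + 24732)*(-44098 + p(-49)) = (-11967 + 24732)*(-44098 + (-208 - 1*(-49))) = 12765*(-44098 + (-208 + 49)) = 12765*(-44098 - 159) = 12765*(-44257) = -564940605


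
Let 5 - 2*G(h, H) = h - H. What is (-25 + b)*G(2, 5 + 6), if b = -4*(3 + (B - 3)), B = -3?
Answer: -91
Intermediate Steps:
G(h, H) = 5/2 + H/2 - h/2 (G(h, H) = 5/2 - (h - H)/2 = 5/2 + (H/2 - h/2) = 5/2 + H/2 - h/2)
b = 12 (b = -4*(3 + (-3 - 3)) = -4*(3 - 6) = -4*(-3) = 12)
(-25 + b)*G(2, 5 + 6) = (-25 + 12)*(5/2 + (5 + 6)/2 - ½*2) = -13*(5/2 + (½)*11 - 1) = -13*(5/2 + 11/2 - 1) = -13*7 = -91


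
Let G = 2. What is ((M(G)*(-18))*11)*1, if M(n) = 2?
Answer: -396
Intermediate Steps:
((M(G)*(-18))*11)*1 = ((2*(-18))*11)*1 = -36*11*1 = -396*1 = -396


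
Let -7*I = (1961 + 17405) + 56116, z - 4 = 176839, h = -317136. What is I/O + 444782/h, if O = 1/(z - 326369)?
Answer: 1789681144729439/1109976 ≈ 1.6124e+9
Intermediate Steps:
z = 176843 (z = 4 + 176839 = 176843)
O = -1/149526 (O = 1/(176843 - 326369) = 1/(-149526) = -1/149526 ≈ -6.6878e-6)
I = -75482/7 (I = -((1961 + 17405) + 56116)/7 = -(19366 + 56116)/7 = -⅐*75482 = -75482/7 ≈ -10783.)
I/O + 444782/h = -75482/(7*(-1/149526)) + 444782/(-317136) = -75482/7*(-149526) + 444782*(-1/317136) = 11286521532/7 - 222391/158568 = 1789681144729439/1109976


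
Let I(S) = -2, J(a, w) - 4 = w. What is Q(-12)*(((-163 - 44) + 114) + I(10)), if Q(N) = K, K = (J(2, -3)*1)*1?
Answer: -95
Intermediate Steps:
J(a, w) = 4 + w
K = 1 (K = ((4 - 3)*1)*1 = (1*1)*1 = 1*1 = 1)
Q(N) = 1
Q(-12)*(((-163 - 44) + 114) + I(10)) = 1*(((-163 - 44) + 114) - 2) = 1*((-207 + 114) - 2) = 1*(-93 - 2) = 1*(-95) = -95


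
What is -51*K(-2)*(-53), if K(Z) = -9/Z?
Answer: 24327/2 ≈ 12164.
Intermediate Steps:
-51*K(-2)*(-53) = -(-459)/(-2)*(-53) = -(-459)*(-1)/2*(-53) = -51*9/2*(-53) = -459/2*(-53) = 24327/2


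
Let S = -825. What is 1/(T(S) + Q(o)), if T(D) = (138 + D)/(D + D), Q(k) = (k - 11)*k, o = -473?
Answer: 550/125912829 ≈ 4.3681e-6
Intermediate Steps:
Q(k) = k*(-11 + k) (Q(k) = (-11 + k)*k = k*(-11 + k))
T(D) = (138 + D)/(2*D) (T(D) = (138 + D)/((2*D)) = (138 + D)*(1/(2*D)) = (138 + D)/(2*D))
1/(T(S) + Q(o)) = 1/((½)*(138 - 825)/(-825) - 473*(-11 - 473)) = 1/((½)*(-1/825)*(-687) - 473*(-484)) = 1/(229/550 + 228932) = 1/(125912829/550) = 550/125912829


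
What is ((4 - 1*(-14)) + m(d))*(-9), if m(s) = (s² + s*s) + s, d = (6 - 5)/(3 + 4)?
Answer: -8019/49 ≈ -163.65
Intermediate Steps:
d = ⅐ (d = 1/7 = 1*(⅐) = ⅐ ≈ 0.14286)
m(s) = s + 2*s² (m(s) = (s² + s²) + s = 2*s² + s = s + 2*s²)
((4 - 1*(-14)) + m(d))*(-9) = ((4 - 1*(-14)) + (1 + 2*(⅐))/7)*(-9) = ((4 + 14) + (1 + 2/7)/7)*(-9) = (18 + (⅐)*(9/7))*(-9) = (18 + 9/49)*(-9) = (891/49)*(-9) = -8019/49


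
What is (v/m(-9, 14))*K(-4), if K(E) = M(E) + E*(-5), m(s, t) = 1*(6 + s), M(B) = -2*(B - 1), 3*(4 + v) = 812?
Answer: -8000/3 ≈ -2666.7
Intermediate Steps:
v = 800/3 (v = -4 + (⅓)*812 = -4 + 812/3 = 800/3 ≈ 266.67)
M(B) = 2 - 2*B (M(B) = -2*(-1 + B) = 2 - 2*B)
m(s, t) = 6 + s
K(E) = 2 - 7*E (K(E) = (2 - 2*E) + E*(-5) = (2 - 2*E) - 5*E = 2 - 7*E)
(v/m(-9, 14))*K(-4) = (800/(3*(6 - 9)))*(2 - 7*(-4)) = ((800/3)/(-3))*(2 + 28) = ((800/3)*(-⅓))*30 = -800/9*30 = -8000/3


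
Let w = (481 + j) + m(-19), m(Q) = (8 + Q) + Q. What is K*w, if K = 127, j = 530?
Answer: 124587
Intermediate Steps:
m(Q) = 8 + 2*Q
w = 981 (w = (481 + 530) + (8 + 2*(-19)) = 1011 + (8 - 38) = 1011 - 30 = 981)
K*w = 127*981 = 124587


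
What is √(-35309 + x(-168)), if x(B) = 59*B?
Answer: I*√45221 ≈ 212.65*I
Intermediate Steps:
√(-35309 + x(-168)) = √(-35309 + 59*(-168)) = √(-35309 - 9912) = √(-45221) = I*√45221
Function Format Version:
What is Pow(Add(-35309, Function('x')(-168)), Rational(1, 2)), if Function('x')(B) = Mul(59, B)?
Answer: Mul(I, Pow(45221, Rational(1, 2))) ≈ Mul(212.65, I)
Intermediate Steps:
Pow(Add(-35309, Function('x')(-168)), Rational(1, 2)) = Pow(Add(-35309, Mul(59, -168)), Rational(1, 2)) = Pow(Add(-35309, -9912), Rational(1, 2)) = Pow(-45221, Rational(1, 2)) = Mul(I, Pow(45221, Rational(1, 2)))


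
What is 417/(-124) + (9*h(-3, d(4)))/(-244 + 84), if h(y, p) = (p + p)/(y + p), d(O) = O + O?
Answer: -10983/3100 ≈ -3.5429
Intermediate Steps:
d(O) = 2*O
h(y, p) = 2*p/(p + y) (h(y, p) = (2*p)/(p + y) = 2*p/(p + y))
417/(-124) + (9*h(-3, d(4)))/(-244 + 84) = 417/(-124) + (9*(2*(2*4)/(2*4 - 3)))/(-244 + 84) = 417*(-1/124) + (9*(2*8/(8 - 3)))/(-160) = -417/124 + (9*(2*8/5))*(-1/160) = -417/124 + (9*(2*8*(⅕)))*(-1/160) = -417/124 + (9*(16/5))*(-1/160) = -417/124 + (144/5)*(-1/160) = -417/124 - 9/50 = -10983/3100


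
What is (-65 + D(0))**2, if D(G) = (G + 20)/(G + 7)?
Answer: 189225/49 ≈ 3861.7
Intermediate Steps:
D(G) = (20 + G)/(7 + G)
(-65 + D(0))**2 = (-65 + (20 + 0)/(7 + 0))**2 = (-65 + 20/7)**2 = (-435/7)**2 = 189225/49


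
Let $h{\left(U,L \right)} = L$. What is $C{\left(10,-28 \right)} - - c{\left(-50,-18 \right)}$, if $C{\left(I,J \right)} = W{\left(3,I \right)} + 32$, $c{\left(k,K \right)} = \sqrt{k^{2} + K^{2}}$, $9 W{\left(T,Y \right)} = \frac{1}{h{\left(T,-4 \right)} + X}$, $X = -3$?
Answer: $\frac{2015}{63} + 2 \sqrt{706} \approx 85.125$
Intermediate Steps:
$W{\left(T,Y \right)} = - \frac{1}{63}$ ($W{\left(T,Y \right)} = \frac{1}{9 \left(-4 - 3\right)} = \frac{1}{9 \left(-7\right)} = \frac{1}{9} \left(- \frac{1}{7}\right) = - \frac{1}{63}$)
$c{\left(k,K \right)} = \sqrt{K^{2} + k^{2}}$
$C{\left(I,J \right)} = \frac{2015}{63}$ ($C{\left(I,J \right)} = - \frac{1}{63} + 32 = \frac{2015}{63}$)
$C{\left(10,-28 \right)} - - c{\left(-50,-18 \right)} = \frac{2015}{63} - - \sqrt{\left(-18\right)^{2} + \left(-50\right)^{2}} = \frac{2015}{63} - - \sqrt{324 + 2500} = \frac{2015}{63} - - \sqrt{2824} = \frac{2015}{63} - - 2 \sqrt{706} = \frac{2015}{63} + 2 \sqrt{706}$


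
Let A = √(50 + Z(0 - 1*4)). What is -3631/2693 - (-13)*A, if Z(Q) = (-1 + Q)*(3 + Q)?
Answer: -3631/2693 + 13*√55 ≈ 95.062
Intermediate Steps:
A = √55 (A = √(50 + (-3 + (0 - 1*4)² + 2*(0 - 1*4))) = √(50 + (-3 + (0 - 4)² + 2*(0 - 4))) = √(50 + (-3 + (-4)² + 2*(-4))) = √(50 + (-3 + 16 - 8)) = √(50 + 5) = √55 ≈ 7.4162)
-3631/2693 - (-13)*A = -3631/2693 - (-13)*√55 = -3631*1/2693 + 13*√55 = -3631/2693 + 13*√55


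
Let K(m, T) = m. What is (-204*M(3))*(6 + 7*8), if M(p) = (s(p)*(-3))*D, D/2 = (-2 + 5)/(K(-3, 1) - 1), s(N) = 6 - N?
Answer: -170748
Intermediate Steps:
D = -3/2 (D = 2*((-2 + 5)/(-3 - 1)) = 2*(3/(-4)) = 2*(3*(-¼)) = 2*(-¾) = -3/2 ≈ -1.5000)
M(p) = 27 - 9*p/2 (M(p) = ((6 - p)*(-3))*(-3/2) = (-18 + 3*p)*(-3/2) = 27 - 9*p/2)
(-204*M(3))*(6 + 7*8) = (-204*(27 - 9/2*3))*(6 + 7*8) = (-204*(27 - 27/2))*(6 + 56) = -204*27/2*62 = -2754*62 = -170748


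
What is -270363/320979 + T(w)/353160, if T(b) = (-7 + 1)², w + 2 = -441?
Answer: -883980017/1049601330 ≈ -0.84221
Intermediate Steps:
w = -443 (w = -2 - 441 = -443)
T(b) = 36 (T(b) = (-6)² = 36)
-270363/320979 + T(w)/353160 = -270363/320979 + 36/353160 = -270363*1/320979 + 36*(1/353160) = -90121/106993 + 1/9810 = -883980017/1049601330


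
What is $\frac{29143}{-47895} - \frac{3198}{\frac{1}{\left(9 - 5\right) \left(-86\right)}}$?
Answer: $\frac{52689835097}{47895} \approx 1.1001 \cdot 10^{6}$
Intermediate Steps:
$\frac{29143}{-47895} - \frac{3198}{\frac{1}{\left(9 - 5\right) \left(-86\right)}} = 29143 \left(- \frac{1}{47895}\right) - \frac{3198}{\frac{1}{4 \left(-86\right)}} = - \frac{29143}{47895} - \frac{3198}{\frac{1}{-344}} = - \frac{29143}{47895} - \frac{3198}{- \frac{1}{344}} = - \frac{29143}{47895} - -1100112 = - \frac{29143}{47895} + 1100112 = \frac{52689835097}{47895}$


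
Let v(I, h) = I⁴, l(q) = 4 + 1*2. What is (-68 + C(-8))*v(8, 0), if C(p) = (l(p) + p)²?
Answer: -262144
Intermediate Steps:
l(q) = 6 (l(q) = 4 + 2 = 6)
C(p) = (6 + p)²
(-68 + C(-8))*v(8, 0) = (-68 + (6 - 8)²)*8⁴ = (-68 + (-2)²)*4096 = (-68 + 4)*4096 = -64*4096 = -262144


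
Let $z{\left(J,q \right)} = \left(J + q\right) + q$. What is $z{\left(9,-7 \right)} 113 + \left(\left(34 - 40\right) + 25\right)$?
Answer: $-546$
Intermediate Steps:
$z{\left(J,q \right)} = J + 2 q$
$z{\left(9,-7 \right)} 113 + \left(\left(34 - 40\right) + 25\right) = \left(9 + 2 \left(-7\right)\right) 113 + \left(\left(34 - 40\right) + 25\right) = \left(9 - 14\right) 113 + \left(-6 + 25\right) = \left(-5\right) 113 + 19 = -565 + 19 = -546$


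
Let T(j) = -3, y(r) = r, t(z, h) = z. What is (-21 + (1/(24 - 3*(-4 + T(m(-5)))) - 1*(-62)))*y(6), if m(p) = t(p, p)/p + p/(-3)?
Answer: 3692/15 ≈ 246.13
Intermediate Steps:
m(p) = 1 - p/3 (m(p) = p/p + p/(-3) = 1 + p*(-⅓) = 1 - p/3)
(-21 + (1/(24 - 3*(-4 + T(m(-5)))) - 1*(-62)))*y(6) = (-21 + (1/(24 - 3*(-4 - 3)) - 1*(-62)))*6 = (-21 + (1/(24 - 3*(-7)) + 62))*6 = (-21 + (1/(24 + 21) + 62))*6 = (-21 + (1/45 + 62))*6 = (-21 + 2791/45)*6 = (1846/45)*6 = 3692/15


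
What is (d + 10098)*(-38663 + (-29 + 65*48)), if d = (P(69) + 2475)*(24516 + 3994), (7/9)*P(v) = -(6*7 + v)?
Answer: -16559653379112/7 ≈ -2.3657e+12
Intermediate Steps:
P(v) = -54 - 9*v/7 (P(v) = 9*(-(6*7 + v))/7 = 9*(-(42 + v))/7 = 9*(-42 - v)/7 = -54 - 9*v/7)
d = 465454260/7 (d = ((-54 - 9/7*69) + 2475)*(24516 + 3994) = ((-54 - 621/7) + 2475)*28510 = (-999/7 + 2475)*28510 = (16326/7)*28510 = 465454260/7 ≈ 6.6493e+7)
(d + 10098)*(-38663 + (-29 + 65*48)) = (465454260/7 + 10098)*(-38663 + (-29 + 65*48)) = 465524946*(-38663 + (-29 + 3120))/7 = 465524946*(-38663 + 3091)/7 = (465524946/7)*(-35572) = -16559653379112/7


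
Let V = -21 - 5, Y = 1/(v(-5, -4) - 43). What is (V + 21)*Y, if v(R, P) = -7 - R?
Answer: ⅑ ≈ 0.11111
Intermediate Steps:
Y = -1/45 (Y = 1/((-7 - 1*(-5)) - 43) = 1/((-7 + 5) - 43) = 1/(-2 - 43) = 1/(-45) = -1/45 ≈ -0.022222)
V = -26
(V + 21)*Y = (-26 + 21)*(-1/45) = -5*(-1/45) = ⅑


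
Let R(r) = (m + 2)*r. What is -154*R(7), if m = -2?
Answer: 0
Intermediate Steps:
R(r) = 0 (R(r) = (-2 + 2)*r = 0*r = 0)
-154*R(7) = -154*0 = 0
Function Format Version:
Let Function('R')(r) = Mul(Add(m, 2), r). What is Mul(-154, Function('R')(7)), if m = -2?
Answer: 0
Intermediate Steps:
Function('R')(r) = 0 (Function('R')(r) = Mul(Add(-2, 2), r) = Mul(0, r) = 0)
Mul(-154, Function('R')(7)) = Mul(-154, 0) = 0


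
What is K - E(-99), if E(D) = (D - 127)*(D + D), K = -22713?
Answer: -67461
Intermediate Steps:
E(D) = 2*D*(-127 + D) (E(D) = (-127 + D)*(2*D) = 2*D*(-127 + D))
K - E(-99) = -22713 - 2*(-99)*(-127 - 99) = -22713 - 2*(-99)*(-226) = -22713 - 1*44748 = -22713 - 44748 = -67461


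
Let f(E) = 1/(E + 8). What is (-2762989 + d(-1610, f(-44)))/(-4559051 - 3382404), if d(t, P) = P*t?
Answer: 49732997/142946190 ≈ 0.34791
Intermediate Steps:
f(E) = 1/(8 + E)
(-2762989 + d(-1610, f(-44)))/(-4559051 - 3382404) = (-2762989 - 1610/(8 - 44))/(-4559051 - 3382404) = (-2762989 - 1610/(-36))/(-7941455) = (-2762989 - 1/36*(-1610))*(-1/7941455) = (-2762989 + 805/18)*(-1/7941455) = -49732997/18*(-1/7941455) = 49732997/142946190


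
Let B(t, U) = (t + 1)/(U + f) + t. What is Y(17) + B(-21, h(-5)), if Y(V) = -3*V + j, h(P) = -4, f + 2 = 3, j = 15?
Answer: -151/3 ≈ -50.333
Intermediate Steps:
f = 1 (f = -2 + 3 = 1)
Y(V) = 15 - 3*V (Y(V) = -3*V + 15 = 15 - 3*V)
B(t, U) = t + (1 + t)/(1 + U) (B(t, U) = (t + 1)/(U + 1) + t = (1 + t)/(1 + U) + t = t + (1 + t)/(1 + U))
Y(17) + B(-21, h(-5)) = (15 - 3*17) + (1 + 2*(-21) - 4*(-21))/(1 - 4) = (15 - 51) + (1 - 42 + 84)/(-3) = -36 - ⅓*43 = -36 - 43/3 = -151/3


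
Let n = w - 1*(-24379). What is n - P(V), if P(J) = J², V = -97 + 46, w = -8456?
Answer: 13322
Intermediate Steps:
V = -51
n = 15923 (n = -8456 - 1*(-24379) = -8456 + 24379 = 15923)
n - P(V) = 15923 - 1*(-51)² = 15923 - 1*2601 = 15923 - 2601 = 13322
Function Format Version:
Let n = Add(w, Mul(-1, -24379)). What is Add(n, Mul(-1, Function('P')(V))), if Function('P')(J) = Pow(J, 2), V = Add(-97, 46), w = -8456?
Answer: 13322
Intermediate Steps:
V = -51
n = 15923 (n = Add(-8456, Mul(-1, -24379)) = Add(-8456, 24379) = 15923)
Add(n, Mul(-1, Function('P')(V))) = Add(15923, Mul(-1, Pow(-51, 2))) = Add(15923, Mul(-1, 2601)) = Add(15923, -2601) = 13322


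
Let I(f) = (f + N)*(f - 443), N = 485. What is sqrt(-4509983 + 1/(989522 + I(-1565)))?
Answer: I*sqrt(44982512796494571690)/3158162 ≈ 2123.7*I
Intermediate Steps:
I(f) = (-443 + f)*(485 + f) (I(f) = (f + 485)*(f - 443) = (485 + f)*(-443 + f) = (-443 + f)*(485 + f))
sqrt(-4509983 + 1/(989522 + I(-1565))) = sqrt(-4509983 + 1/(989522 + (-214855 + (-1565)**2 + 42*(-1565)))) = sqrt(-4509983 + 1/(989522 + (-214855 + 2449225 - 65730))) = sqrt(-4509983 + 1/(989522 + 2168640)) = sqrt(-4509983 + 1/3158162) = sqrt(-14243256931245/3158162) = I*sqrt(44982512796494571690)/3158162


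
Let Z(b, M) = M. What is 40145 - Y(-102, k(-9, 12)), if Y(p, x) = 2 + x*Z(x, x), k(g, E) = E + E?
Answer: 39567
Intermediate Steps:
k(g, E) = 2*E
Y(p, x) = 2 + x² (Y(p, x) = 2 + x*x = 2 + x²)
40145 - Y(-102, k(-9, 12)) = 40145 - (2 + (2*12)²) = 40145 - (2 + 24²) = 40145 - (2 + 576) = 40145 - 1*578 = 40145 - 578 = 39567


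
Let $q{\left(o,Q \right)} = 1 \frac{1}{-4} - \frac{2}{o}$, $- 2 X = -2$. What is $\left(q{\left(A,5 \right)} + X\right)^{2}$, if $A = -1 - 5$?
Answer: $\frac{169}{144} \approx 1.1736$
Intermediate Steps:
$X = 1$ ($X = \left(- \frac{1}{2}\right) \left(-2\right) = 1$)
$A = -6$
$q{\left(o,Q \right)} = - \frac{1}{4} - \frac{2}{o}$ ($q{\left(o,Q \right)} = 1 \left(- \frac{1}{4}\right) - \frac{2}{o} = - \frac{1}{4} - \frac{2}{o}$)
$\left(q{\left(A,5 \right)} + X\right)^{2} = \left(\frac{-8 - -6}{4 \left(-6\right)} + 1\right)^{2} = \left(\frac{1}{4} \left(- \frac{1}{6}\right) \left(-8 + 6\right) + 1\right)^{2} = \left(\frac{1}{4} \left(- \frac{1}{6}\right) \left(-2\right) + 1\right)^{2} = \left(\frac{1}{12} + 1\right)^{2} = \left(\frac{13}{12}\right)^{2} = \frac{169}{144}$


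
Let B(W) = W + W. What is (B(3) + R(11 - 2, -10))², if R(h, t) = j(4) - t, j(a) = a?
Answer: 400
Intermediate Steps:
B(W) = 2*W
R(h, t) = 4 - t
(B(3) + R(11 - 2, -10))² = (2*3 + (4 - 1*(-10)))² = (6 + (4 + 10))² = (6 + 14)² = 20² = 400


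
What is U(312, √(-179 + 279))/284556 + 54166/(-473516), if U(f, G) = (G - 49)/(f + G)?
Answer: -413590690203/3615572140376 ≈ -0.11439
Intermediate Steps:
U(f, G) = (-49 + G)/(G + f)
U(312, √(-179 + 279))/284556 + 54166/(-473516) = ((-49 + √(-179 + 279))/(√(-179 + 279) + 312))/284556 + 54166/(-473516) = ((-49 + √100)/(√100 + 312))*(1/284556) + 54166*(-1/473516) = ((-49 + 10)/(10 + 312))*(1/284556) - 27083/236758 = (-39/322)*(1/284556) - 27083/236758 = ((1/322)*(-39))*(1/284556) - 27083/236758 = -39/322*1/284556 - 27083/236758 = -13/30542344 - 27083/236758 = -413590690203/3615572140376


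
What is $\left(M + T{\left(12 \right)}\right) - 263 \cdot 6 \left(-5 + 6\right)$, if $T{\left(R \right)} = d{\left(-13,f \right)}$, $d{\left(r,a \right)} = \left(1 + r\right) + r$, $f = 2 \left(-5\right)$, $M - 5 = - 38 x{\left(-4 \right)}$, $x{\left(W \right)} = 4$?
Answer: $-1750$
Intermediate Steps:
$M = -147$ ($M = 5 - 152 = -147$)
$f = -10$
$d{\left(r,a \right)} = 1 + 2 r$
$T{\left(R \right)} = -25$ ($T{\left(R \right)} = 1 + 2 \left(-13\right) = 1 - 26 = -25$)
$\left(M + T{\left(12 \right)}\right) - 263 \cdot 6 \left(-5 + 6\right) = \left(-147 - 25\right) - 263 \cdot 6 \left(-5 + 6\right) = -172 - 263 \cdot 6 \cdot 1 = -172 - 1578 = -1750$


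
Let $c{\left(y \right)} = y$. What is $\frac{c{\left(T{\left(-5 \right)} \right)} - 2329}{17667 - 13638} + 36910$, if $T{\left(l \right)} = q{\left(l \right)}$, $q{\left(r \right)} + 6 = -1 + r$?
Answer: $\frac{148708049}{4029} \approx 36909.0$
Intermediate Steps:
$q{\left(r \right)} = -7 + r$ ($q{\left(r \right)} = -6 + \left(-1 + r\right) = -7 + r$)
$T{\left(l \right)} = -7 + l$
$\frac{c{\left(T{\left(-5 \right)} \right)} - 2329}{17667 - 13638} + 36910 = \frac{\left(-7 - 5\right) - 2329}{17667 - 13638} + 36910 = \frac{-12 - 2329}{4029} + 36910 = \left(-2341\right) \frac{1}{4029} + 36910 = - \frac{2341}{4029} + 36910 = \frac{148708049}{4029}$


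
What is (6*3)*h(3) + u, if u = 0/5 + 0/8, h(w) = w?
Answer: 54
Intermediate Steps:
u = 0 (u = 0*(⅕) + 0*(⅛) = 0 + 0 = 0)
(6*3)*h(3) + u = (6*3)*3 + 0 = 18*3 + 0 = 54 + 0 = 54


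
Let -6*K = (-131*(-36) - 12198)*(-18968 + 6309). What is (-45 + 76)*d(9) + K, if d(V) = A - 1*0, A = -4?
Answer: -15785897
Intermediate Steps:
d(V) = -4 (d(V) = -4 - 1*0 = -4 + 0 = -4)
K = -15785773 (K = -(-131*(-36) - 12198)*(-18968 + 6309)/6 = -(4716 - 12198)*(-12659)/6 = -(-1247)*(-12659) = -1/6*94714638 = -15785773)
(-45 + 76)*d(9) + K = (-45 + 76)*(-4) - 15785773 = 31*(-4) - 15785773 = -124 - 15785773 = -15785897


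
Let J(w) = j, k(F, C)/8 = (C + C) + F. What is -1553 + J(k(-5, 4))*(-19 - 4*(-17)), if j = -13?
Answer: -2190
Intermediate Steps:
k(F, C) = 8*F + 16*C (k(F, C) = 8*((C + C) + F) = 8*(2*C + F) = 8*(F + 2*C) = 8*F + 16*C)
J(w) = -13
-1553 + J(k(-5, 4))*(-19 - 4*(-17)) = -1553 - 13*(-19 - 4*(-17)) = -1553 - 13*(-19 + 68) = -1553 - 13*49 = -1553 - 637 = -2190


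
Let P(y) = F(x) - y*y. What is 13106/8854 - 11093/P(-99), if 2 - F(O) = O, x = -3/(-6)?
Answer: 226649669/86764773 ≈ 2.6122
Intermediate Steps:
x = 1/2 (x = -3*(-1/6) = 1/2 ≈ 0.50000)
F(O) = 2 - O
P(y) = 3/2 - y**2 (P(y) = (2 - 1*1/2) - y*y = (2 - 1/2) - y**2 = 3/2 - y**2)
13106/8854 - 11093/P(-99) = 13106/8854 - 11093/(3/2 - 1*(-99)**2) = 13106*(1/8854) - 11093/(3/2 - 1*9801) = 6553/4427 - 11093/(3/2 - 9801) = 6553/4427 - 11093/(-19599/2) = 6553/4427 - 11093*(-2/19599) = 6553/4427 + 22186/19599 = 226649669/86764773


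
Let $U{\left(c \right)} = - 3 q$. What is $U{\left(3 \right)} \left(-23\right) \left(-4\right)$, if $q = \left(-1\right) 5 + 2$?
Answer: $828$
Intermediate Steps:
$q = -3$ ($q = -5 + 2 = -3$)
$U{\left(c \right)} = 9$ ($U{\left(c \right)} = \left(-3\right) \left(-3\right) = 9$)
$U{\left(3 \right)} \left(-23\right) \left(-4\right) = 9 \left(-23\right) \left(-4\right) = \left(-207\right) \left(-4\right) = 828$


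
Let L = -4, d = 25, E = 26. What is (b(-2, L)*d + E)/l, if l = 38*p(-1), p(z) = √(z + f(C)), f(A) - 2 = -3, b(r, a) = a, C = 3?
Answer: 37*I*√2/38 ≈ 1.377*I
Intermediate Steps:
f(A) = -1 (f(A) = 2 - 3 = -1)
p(z) = √(-1 + z) (p(z) = √(z - 1) = √(-1 + z))
l = 38*I*√2 (l = 38*√(-1 - 1) = 38*√(-2) = 38*(I*√2) = 38*I*√2 ≈ 53.74*I)
(b(-2, L)*d + E)/l = (-4*25 + 26)/((38*I*√2)) = (-100 + 26)*(-I*√2/76) = -(-37)*I*√2/38 = 37*I*√2/38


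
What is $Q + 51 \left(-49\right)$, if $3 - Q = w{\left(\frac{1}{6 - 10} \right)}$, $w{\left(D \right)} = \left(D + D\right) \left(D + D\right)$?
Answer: $- \frac{9985}{4} \approx -2496.3$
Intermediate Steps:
$w{\left(D \right)} = 4 D^{2}$ ($w{\left(D \right)} = 2 D 2 D = 4 D^{2}$)
$Q = \frac{11}{4}$ ($Q = 3 - 4 \left(\frac{1}{6 - 10}\right)^{2} = 3 - 4 \left(\frac{1}{-4}\right)^{2} = 3 - 4 \left(- \frac{1}{4}\right)^{2} = 3 - 4 \cdot \frac{1}{16} = 3 - \frac{1}{4} = \frac{11}{4} \approx 2.75$)
$Q + 51 \left(-49\right) = \frac{11}{4} + 51 \left(-49\right) = \frac{11}{4} - 2499 = - \frac{9985}{4}$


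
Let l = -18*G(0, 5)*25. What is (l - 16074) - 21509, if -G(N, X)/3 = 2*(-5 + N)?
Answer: -51083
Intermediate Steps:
G(N, X) = 30 - 6*N (G(N, X) = -6*(-5 + N) = -3*(-10 + 2*N) = 30 - 6*N)
l = -13500 (l = -18*(30 - 6*0)*25 = -18*(30 + 0)*25 = -18*30*25 = -540*25 = -13500)
(l - 16074) - 21509 = (-13500 - 16074) - 21509 = -29574 - 21509 = -51083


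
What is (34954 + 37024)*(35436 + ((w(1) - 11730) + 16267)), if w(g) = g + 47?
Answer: 2880631538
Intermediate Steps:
w(g) = 47 + g
(34954 + 37024)*(35436 + ((w(1) - 11730) + 16267)) = (34954 + 37024)*(35436 + (((47 + 1) - 11730) + 16267)) = 71978*(35436 + ((48 - 11730) + 16267)) = 71978*(35436 + (-11682 + 16267)) = 71978*(35436 + 4585) = 71978*40021 = 2880631538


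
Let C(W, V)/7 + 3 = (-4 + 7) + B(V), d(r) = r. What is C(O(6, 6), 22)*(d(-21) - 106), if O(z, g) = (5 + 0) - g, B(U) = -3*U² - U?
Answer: 1310386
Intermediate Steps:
B(U) = -U - 3*U²
O(z, g) = 5 - g
C(W, V) = -7*V*(1 + 3*V) (C(W, V) = -21 + 7*((-4 + 7) - V*(1 + 3*V)) = -21 + 7*(3 - V*(1 + 3*V)) = -21 + (21 - 7*V*(1 + 3*V)) = -7*V*(1 + 3*V))
C(O(6, 6), 22)*(d(-21) - 106) = (-7*22*(1 + 3*22))*(-21 - 106) = -7*22*(1 + 66)*(-127) = -7*22*67*(-127) = -10318*(-127) = 1310386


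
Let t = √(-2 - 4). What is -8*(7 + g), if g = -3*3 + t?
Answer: 16 - 8*I*√6 ≈ 16.0 - 19.596*I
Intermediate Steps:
t = I*√6 (t = √(-6) = I*√6 ≈ 2.4495*I)
g = -9 + I*√6 (g = -3*3 + I*√6 = -9 + I*√6 ≈ -9.0 + 2.4495*I)
-8*(7 + g) = -8*(7 + (-9 + I*√6)) = -8*(-2 + I*√6) = 16 - 8*I*√6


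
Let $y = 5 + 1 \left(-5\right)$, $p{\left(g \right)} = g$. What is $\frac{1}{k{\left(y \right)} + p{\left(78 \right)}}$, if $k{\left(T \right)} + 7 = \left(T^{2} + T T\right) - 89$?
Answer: $- \frac{1}{18} \approx -0.055556$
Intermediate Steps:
$y = 0$ ($y = 5 - 5 = 0$)
$k{\left(T \right)} = -96 + 2 T^{2}$ ($k{\left(T \right)} = -7 - \left(89 - T^{2} - T T\right) = -7 + \left(\left(T^{2} + T^{2}\right) - 89\right) = -7 + \left(2 T^{2} - 89\right) = -7 + \left(-89 + 2 T^{2}\right) = -96 + 2 T^{2}$)
$\frac{1}{k{\left(y \right)} + p{\left(78 \right)}} = \frac{1}{\left(-96 + 2 \cdot 0^{2}\right) + 78} = \frac{1}{\left(-96 + 2 \cdot 0\right) + 78} = \frac{1}{\left(-96 + 0\right) + 78} = \frac{1}{-96 + 78} = \frac{1}{-18} = - \frac{1}{18}$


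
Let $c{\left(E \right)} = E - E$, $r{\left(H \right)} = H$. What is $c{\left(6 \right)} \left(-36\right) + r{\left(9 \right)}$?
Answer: $9$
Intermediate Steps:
$c{\left(E \right)} = 0$
$c{\left(6 \right)} \left(-36\right) + r{\left(9 \right)} = 0 \left(-36\right) + 9 = 0 + 9 = 9$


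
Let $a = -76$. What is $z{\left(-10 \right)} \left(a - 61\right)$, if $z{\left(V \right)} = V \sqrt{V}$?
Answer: $1370 i \sqrt{10} \approx 4332.3 i$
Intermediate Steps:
$z{\left(V \right)} = V^{\frac{3}{2}}$
$z{\left(-10 \right)} \left(a - 61\right) = \left(-10\right)^{\frac{3}{2}} \left(-76 - 61\right) = - 10 i \sqrt{10} \left(-137\right) = 1370 i \sqrt{10}$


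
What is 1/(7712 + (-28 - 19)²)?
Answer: 1/9921 ≈ 0.00010080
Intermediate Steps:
1/(7712 + (-28 - 19)²) = 1/(7712 + (-47)²) = 1/(7712 + 2209) = 1/9921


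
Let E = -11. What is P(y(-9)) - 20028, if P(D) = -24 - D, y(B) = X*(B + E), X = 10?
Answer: -19852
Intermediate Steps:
y(B) = -110 + 10*B (y(B) = 10*(B - 11) = 10*(-11 + B) = -110 + 10*B)
P(y(-9)) - 20028 = (-24 - (-110 + 10*(-9))) - 20028 = (-24 - (-110 - 90)) - 20028 = (-24 - 1*(-200)) - 20028 = (-24 + 200) - 20028 = 176 - 20028 = -19852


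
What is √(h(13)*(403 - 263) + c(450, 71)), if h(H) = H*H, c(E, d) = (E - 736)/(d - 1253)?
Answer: √8264072973/591 ≈ 153.82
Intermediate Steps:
c(E, d) = (-736 + E)/(-1253 + d)
h(H) = H²
√(h(13)*(403 - 263) + c(450, 71)) = √(13²*(403 - 263) + (-736 + 450)/(-1253 + 71)) = √(169*140 - 286/(-1182)) = √(23660 - 1/1182*(-286)) = √(23660 + 143/591) = √(13983203/591) = √8264072973/591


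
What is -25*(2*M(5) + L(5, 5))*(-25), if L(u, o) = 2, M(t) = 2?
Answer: 3750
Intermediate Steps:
-25*(2*M(5) + L(5, 5))*(-25) = -25*(2*2 + 2)*(-25) = -25*(4 + 2)*(-25) = -25*6*(-25) = -150*(-25) = 3750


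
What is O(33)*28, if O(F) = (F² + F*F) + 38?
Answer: 62048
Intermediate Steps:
O(F) = 38 + 2*F² (O(F) = (F² + F²) + 38 = 2*F² + 38 = 38 + 2*F²)
O(33)*28 = (38 + 2*33²)*28 = (38 + 2*1089)*28 = (38 + 2178)*28 = 2216*28 = 62048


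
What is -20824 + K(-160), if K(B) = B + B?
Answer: -21144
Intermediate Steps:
K(B) = 2*B
-20824 + K(-160) = -20824 + 2*(-160) = -20824 - 320 = -21144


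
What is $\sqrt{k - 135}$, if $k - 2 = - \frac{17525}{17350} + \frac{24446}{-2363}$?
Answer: $\frac{i \sqrt{1343326575274}}{96466} \approx 12.015 i$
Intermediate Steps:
$k = - \frac{902479}{96466}$ ($k = 2 + \left(- \frac{17525}{17350} + \frac{24446}{-2363}\right) = 2 + \left(\left(-17525\right) \frac{1}{17350} + 24446 \left(- \frac{1}{2363}\right)\right) = 2 - \frac{1095411}{96466} = - \frac{902479}{96466} \approx -9.3554$)
$\sqrt{k - 135} = \sqrt{- \frac{902479}{96466} - 135} = \sqrt{- \frac{13925389}{96466}} = \frac{i \sqrt{1343326575274}}{96466}$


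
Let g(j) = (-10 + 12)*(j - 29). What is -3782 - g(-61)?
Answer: -3602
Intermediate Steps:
g(j) = -58 + 2*j (g(j) = 2*(-29 + j) = -58 + 2*j)
-3782 - g(-61) = -3782 - (-58 + 2*(-61)) = -3782 - (-58 - 122) = -3782 - 1*(-180) = -3782 + 180 = -3602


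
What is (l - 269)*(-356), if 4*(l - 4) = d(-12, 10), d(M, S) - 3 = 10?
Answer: 93183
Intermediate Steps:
d(M, S) = 13 (d(M, S) = 3 + 10 = 13)
l = 29/4 (l = 4 + (1/4)*13 = 4 + 13/4 = 29/4 ≈ 7.2500)
(l - 269)*(-356) = (29/4 - 269)*(-356) = -1047/4*(-356) = 93183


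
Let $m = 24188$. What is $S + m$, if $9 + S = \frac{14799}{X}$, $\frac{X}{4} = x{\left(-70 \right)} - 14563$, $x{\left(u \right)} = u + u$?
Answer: $\frac{474000183}{19604} \approx 24179.0$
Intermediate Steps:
$x{\left(u \right)} = 2 u$
$X = -58812$ ($X = 4 \left(2 \left(-70\right) - 14563\right) = 4 \left(-140 - 14563\right) = 4 \left(-14703\right) = -58812$)
$S = - \frac{181369}{19604}$ ($S = -9 + \frac{14799}{-58812} = -9 + 14799 \left(- \frac{1}{58812}\right) = -9 - \frac{4933}{19604} = - \frac{181369}{19604} \approx -9.2516$)
$S + m = - \frac{181369}{19604} + 24188 = \frac{474000183}{19604}$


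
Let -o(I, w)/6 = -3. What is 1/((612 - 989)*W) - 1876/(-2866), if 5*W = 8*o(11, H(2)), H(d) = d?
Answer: 50914979/77794704 ≈ 0.65448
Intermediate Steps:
o(I, w) = 18 (o(I, w) = -6*(-3) = 18)
W = 144/5 (W = (8*18)/5 = (⅕)*144 = 144/5 ≈ 28.800)
1/((612 - 989)*W) - 1876/(-2866) = 1/((612 - 989)*(144/5)) - 1876/(-2866) = (5/144)/(-377) - 1876*(-1/2866) = -1/377*5/144 + 938/1433 = -5/54288 + 938/1433 = 50914979/77794704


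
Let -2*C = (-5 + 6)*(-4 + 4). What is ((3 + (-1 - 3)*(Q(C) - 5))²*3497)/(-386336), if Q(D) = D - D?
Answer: -1849913/386336 ≈ -4.7884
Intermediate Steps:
C = 0 (C = -(-5 + 6)*(-4 + 4)/2 = -0/2 = -½*0 = 0)
Q(D) = 0
((3 + (-1 - 3)*(Q(C) - 5))²*3497)/(-386336) = ((3 + (-1 - 3)*(0 - 5))²*3497)/(-386336) = ((3 - 4*(-5))²*3497)*(-1/386336) = ((3 + 20)²*3497)*(-1/386336) = (23²*3497)*(-1/386336) = (529*3497)*(-1/386336) = 1849913*(-1/386336) = -1849913/386336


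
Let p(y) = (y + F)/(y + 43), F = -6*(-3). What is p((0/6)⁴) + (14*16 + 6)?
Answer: 9908/43 ≈ 230.42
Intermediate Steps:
F = 18
p(y) = (18 + y)/(43 + y) (p(y) = (y + 18)/(y + 43) = (18 + y)/(43 + y))
p((0/6)⁴) + (14*16 + 6) = (18 + (0/6)⁴)/(43 + (0/6)⁴) + (14*16 + 6) = (18 + (0*(⅙))⁴)/(43 + (0*(⅙))⁴) + (224 + 6) = (18 + 0⁴)/(43 + 0⁴) + 230 = (18 + 0)/(43 + 0) + 230 = 18/43 + 230 = 9908/43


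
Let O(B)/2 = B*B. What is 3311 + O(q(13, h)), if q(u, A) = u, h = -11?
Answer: 3649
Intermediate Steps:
O(B) = 2*B² (O(B) = 2*(B*B) = 2*B²)
3311 + O(q(13, h)) = 3311 + 2*13² = 3311 + 2*169 = 3311 + 338 = 3649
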